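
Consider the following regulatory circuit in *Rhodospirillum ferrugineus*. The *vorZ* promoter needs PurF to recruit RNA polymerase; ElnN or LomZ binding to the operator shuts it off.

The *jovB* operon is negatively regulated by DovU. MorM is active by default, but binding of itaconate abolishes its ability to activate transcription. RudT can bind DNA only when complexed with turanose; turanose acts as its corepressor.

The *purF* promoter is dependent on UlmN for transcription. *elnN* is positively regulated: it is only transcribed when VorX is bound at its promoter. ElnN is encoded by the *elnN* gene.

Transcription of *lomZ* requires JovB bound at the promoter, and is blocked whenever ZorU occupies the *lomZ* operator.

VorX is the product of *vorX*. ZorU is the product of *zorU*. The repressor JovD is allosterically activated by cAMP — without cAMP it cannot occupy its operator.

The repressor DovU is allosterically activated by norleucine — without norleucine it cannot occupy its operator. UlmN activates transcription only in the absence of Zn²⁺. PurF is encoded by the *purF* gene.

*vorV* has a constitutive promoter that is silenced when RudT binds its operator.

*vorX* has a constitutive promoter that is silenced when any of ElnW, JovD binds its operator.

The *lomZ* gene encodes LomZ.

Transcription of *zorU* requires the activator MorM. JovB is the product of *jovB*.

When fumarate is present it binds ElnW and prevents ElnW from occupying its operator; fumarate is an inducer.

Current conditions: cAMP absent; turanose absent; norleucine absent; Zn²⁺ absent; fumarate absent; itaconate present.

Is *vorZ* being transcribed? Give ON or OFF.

OFF

Fumarate is absent, so ElnW is active.
cAMP is absent, so JovD is inactive.
With repressor ElnW bound, *vorX* is not transcribed.
So VorX is not produced.
Required activator VorX is absent, so *elnN* is not transcribed.
So ElnN is not produced.
Norleucine is absent, so DovU is inactive.
With no repressor bound, *jovB* is transcribed.
So JovB is produced and active.
Itaconate is present, so MorM is inactive.
Required activator MorM is absent, so *zorU* is not transcribed.
So ZorU is not produced.
No repressor is bound and JovB is active, so *lomZ* is transcribed.
So LomZ is produced and active.
Zn²⁺ is absent, so UlmN is active.
No repressor is bound and UlmN is active, so *purF* is transcribed.
So PurF is produced and active.
With repressor LomZ bound, *vorZ* is not transcribed.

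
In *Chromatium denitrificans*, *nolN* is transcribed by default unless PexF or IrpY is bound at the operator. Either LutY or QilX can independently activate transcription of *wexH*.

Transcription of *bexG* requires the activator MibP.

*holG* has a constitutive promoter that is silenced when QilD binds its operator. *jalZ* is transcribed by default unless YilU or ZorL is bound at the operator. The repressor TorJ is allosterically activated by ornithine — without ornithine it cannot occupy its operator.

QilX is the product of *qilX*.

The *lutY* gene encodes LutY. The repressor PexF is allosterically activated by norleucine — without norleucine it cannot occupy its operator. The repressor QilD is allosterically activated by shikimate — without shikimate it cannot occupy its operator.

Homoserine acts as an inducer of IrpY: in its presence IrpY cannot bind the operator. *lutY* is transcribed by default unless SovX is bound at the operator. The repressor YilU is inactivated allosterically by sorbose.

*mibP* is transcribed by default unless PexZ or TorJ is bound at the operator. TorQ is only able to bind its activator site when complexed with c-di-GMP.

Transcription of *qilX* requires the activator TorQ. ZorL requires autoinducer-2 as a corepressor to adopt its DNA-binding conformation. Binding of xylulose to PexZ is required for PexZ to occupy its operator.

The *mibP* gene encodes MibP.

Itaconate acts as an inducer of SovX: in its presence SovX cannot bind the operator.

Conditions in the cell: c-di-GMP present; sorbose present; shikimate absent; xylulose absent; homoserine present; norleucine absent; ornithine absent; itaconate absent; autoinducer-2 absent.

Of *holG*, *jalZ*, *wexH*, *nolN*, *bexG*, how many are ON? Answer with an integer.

5

Shikimate is absent, so QilD is inactive.
With no repressor bound, *holG* is transcribed.
→ *holG* is ON.
Sorbose is present, so YilU is inactive.
Autoinducer-2 is absent, so ZorL is inactive.
With no repressor bound, *jalZ* is transcribed.
→ *jalZ* is ON.
Itaconate is absent, so SovX is active.
With repressor SovX bound, *lutY* is not transcribed.
So LutY is not produced.
c-di-GMP is present, so TorQ is active.
No repressor is bound and TorQ is active, so *qilX* is transcribed.
So QilX is produced and active.
Activator QilX is present, so *wexH* is transcribed.
→ *wexH* is ON.
Norleucine is absent, so PexF is inactive.
Homoserine is present, so IrpY is inactive.
With no repressor bound, *nolN* is transcribed.
→ *nolN* is ON.
Xylulose is absent, so PexZ is inactive.
Ornithine is absent, so TorJ is inactive.
With no repressor bound, *mibP* is transcribed.
So MibP is produced and active.
No repressor is bound and MibP is active, so *bexG* is transcribed.
→ *bexG* is ON.
5 of the 5 genes are transcribed.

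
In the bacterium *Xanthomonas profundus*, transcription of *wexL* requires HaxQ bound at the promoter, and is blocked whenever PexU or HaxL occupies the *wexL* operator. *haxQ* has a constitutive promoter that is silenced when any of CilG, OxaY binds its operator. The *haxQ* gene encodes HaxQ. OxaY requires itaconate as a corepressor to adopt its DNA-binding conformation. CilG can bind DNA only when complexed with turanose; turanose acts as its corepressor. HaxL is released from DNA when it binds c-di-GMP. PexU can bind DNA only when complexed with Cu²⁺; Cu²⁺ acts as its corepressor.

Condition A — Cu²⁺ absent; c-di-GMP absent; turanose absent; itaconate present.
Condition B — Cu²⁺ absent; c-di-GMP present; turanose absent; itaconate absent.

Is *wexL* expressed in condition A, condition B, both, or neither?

B only

Condition A:
Cu²⁺ is absent, so PexU is inactive.
c-di-GMP is absent, so HaxL is active.
Turanose is absent, so CilG is inactive.
Itaconate is present, so OxaY is active.
With repressor OxaY bound, *haxQ* is not transcribed.
So HaxQ is not produced.
With repressor HaxL bound, *wexL* is not transcribed.
→ *wexL* is OFF in A.
Condition B:
Cu²⁺ is absent, so PexU is inactive.
c-di-GMP is present, so HaxL is inactive.
Turanose is absent, so CilG is inactive.
Itaconate is absent, so OxaY is inactive.
With no repressor bound, *haxQ* is transcribed.
So HaxQ is produced and active.
No repressor is bound and HaxQ is active, so *wexL* is transcribed.
→ *wexL* is ON in B.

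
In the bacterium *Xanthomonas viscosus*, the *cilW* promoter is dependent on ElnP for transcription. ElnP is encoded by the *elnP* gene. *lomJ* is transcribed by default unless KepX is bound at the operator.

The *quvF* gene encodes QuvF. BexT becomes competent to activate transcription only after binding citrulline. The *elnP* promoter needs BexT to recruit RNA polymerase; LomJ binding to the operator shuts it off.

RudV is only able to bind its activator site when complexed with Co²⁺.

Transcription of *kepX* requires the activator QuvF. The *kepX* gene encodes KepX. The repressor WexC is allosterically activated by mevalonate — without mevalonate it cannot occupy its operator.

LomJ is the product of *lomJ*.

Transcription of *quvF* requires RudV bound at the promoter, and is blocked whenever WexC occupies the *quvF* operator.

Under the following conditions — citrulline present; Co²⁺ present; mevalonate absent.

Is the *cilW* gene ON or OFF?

ON

Co²⁺ is present, so RudV is active.
Mevalonate is absent, so WexC is inactive.
No repressor is bound and RudV is active, so *quvF* is transcribed.
So QuvF is produced and active.
No repressor is bound and QuvF is active, so *kepX* is transcribed.
So KepX is produced and active.
With repressor KepX bound, *lomJ* is not transcribed.
So LomJ is not produced.
Citrulline is present, so BexT is active.
No repressor is bound and BexT is active, so *elnP* is transcribed.
So ElnP is produced and active.
No repressor is bound and ElnP is active, so *cilW* is transcribed.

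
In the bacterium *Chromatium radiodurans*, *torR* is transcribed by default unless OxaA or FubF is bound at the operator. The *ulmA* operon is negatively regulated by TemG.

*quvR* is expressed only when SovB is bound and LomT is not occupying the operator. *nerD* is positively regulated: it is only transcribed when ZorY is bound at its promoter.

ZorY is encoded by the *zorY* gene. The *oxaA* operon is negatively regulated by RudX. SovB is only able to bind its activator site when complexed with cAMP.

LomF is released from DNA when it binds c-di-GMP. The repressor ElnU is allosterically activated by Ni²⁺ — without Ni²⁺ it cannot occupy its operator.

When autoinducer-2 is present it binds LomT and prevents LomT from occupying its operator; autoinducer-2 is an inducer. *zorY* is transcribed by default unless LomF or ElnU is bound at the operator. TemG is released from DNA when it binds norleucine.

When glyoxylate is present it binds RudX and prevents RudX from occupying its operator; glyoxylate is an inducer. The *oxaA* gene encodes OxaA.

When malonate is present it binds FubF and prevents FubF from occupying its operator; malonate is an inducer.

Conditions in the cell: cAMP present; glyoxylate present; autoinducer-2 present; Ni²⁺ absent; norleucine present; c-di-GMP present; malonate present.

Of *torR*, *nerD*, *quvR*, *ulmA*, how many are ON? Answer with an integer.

3

Glyoxylate is present, so RudX is inactive.
With no repressor bound, *oxaA* is transcribed.
So OxaA is produced and active.
Malonate is present, so FubF is inactive.
With repressor OxaA bound, *torR* is not transcribed.
→ *torR* is OFF.
c-di-GMP is present, so LomF is inactive.
Ni²⁺ is absent, so ElnU is inactive.
With no repressor bound, *zorY* is transcribed.
So ZorY is produced and active.
No repressor is bound and ZorY is active, so *nerD* is transcribed.
→ *nerD* is ON.
Autoinducer-2 is present, so LomT is inactive.
cAMP is present, so SovB is active.
No repressor is bound and SovB is active, so *quvR* is transcribed.
→ *quvR* is ON.
Norleucine is present, so TemG is inactive.
With no repressor bound, *ulmA* is transcribed.
→ *ulmA* is ON.
3 of the 4 genes are transcribed.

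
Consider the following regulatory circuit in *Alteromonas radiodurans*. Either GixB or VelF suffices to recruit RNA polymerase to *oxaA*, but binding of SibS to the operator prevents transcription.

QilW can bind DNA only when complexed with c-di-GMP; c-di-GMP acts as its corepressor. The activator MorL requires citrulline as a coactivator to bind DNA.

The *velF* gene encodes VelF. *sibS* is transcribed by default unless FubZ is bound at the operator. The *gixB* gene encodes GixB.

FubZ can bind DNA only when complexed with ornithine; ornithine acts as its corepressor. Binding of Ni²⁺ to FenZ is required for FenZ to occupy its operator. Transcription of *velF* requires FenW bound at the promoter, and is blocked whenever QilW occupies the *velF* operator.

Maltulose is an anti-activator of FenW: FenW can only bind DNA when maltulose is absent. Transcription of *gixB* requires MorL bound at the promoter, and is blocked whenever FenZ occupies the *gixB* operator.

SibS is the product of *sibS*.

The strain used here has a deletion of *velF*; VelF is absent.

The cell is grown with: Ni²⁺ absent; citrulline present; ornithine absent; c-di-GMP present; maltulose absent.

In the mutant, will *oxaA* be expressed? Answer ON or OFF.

Citrulline is present, so MorL is active.
Ni²⁺ is absent, so FenZ is inactive.
No repressor is bound and MorL is active, so *gixB* is transcribed.
So GixB is produced and active.
Ornithine is absent, so FubZ is inactive.
With no repressor bound, *sibS* is transcribed.
So SibS is produced and active.
VelF is non-functional in this strain, so it has no effect.
With repressor SibS bound, *oxaA* is not transcribed.

OFF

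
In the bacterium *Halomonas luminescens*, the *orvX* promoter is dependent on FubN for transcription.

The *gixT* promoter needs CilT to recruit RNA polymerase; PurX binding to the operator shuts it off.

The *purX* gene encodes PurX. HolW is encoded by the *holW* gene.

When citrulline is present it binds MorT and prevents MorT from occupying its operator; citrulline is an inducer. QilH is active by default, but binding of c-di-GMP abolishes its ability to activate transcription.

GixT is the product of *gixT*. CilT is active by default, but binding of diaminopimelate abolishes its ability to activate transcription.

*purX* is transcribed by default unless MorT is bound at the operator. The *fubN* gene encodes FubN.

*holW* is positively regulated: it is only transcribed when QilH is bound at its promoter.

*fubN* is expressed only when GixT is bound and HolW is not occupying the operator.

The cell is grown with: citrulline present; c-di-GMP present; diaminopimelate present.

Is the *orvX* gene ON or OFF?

OFF

Citrulline is present, so MorT is inactive.
With no repressor bound, *purX* is transcribed.
So PurX is produced and active.
Diaminopimelate is present, so CilT is inactive.
With repressor PurX bound, *gixT* is not transcribed.
So GixT is not produced.
c-di-GMP is present, so QilH is inactive.
Required activator QilH is absent, so *holW* is not transcribed.
So HolW is not produced.
Required activator GixT is absent, so *fubN* is not transcribed.
So FubN is not produced.
Required activator FubN is absent, so *orvX* is not transcribed.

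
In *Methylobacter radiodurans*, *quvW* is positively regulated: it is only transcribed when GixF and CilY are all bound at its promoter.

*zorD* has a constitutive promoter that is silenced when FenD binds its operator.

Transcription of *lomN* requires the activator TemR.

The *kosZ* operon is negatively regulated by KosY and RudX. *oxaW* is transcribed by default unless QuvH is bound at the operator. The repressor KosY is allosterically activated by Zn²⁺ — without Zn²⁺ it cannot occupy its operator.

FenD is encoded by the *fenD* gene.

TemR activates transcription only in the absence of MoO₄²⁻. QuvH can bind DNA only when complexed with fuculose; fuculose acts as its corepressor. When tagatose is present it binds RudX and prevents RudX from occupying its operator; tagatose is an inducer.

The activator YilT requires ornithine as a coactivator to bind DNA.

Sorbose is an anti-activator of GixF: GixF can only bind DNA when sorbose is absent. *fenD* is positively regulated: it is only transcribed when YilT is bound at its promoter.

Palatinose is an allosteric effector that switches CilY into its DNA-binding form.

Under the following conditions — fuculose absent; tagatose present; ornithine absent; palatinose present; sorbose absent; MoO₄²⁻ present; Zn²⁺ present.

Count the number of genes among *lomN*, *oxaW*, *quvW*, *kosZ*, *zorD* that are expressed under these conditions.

3

MoO₄²⁻ is present, so TemR is inactive.
Required activator TemR is absent, so *lomN* is not transcribed.
→ *lomN* is OFF.
Fuculose is absent, so QuvH is inactive.
With no repressor bound, *oxaW* is transcribed.
→ *oxaW* is ON.
Sorbose is absent, so GixF is active.
Palatinose is present, so CilY is active.
No repressor is bound and GixF and CilY are active, so *quvW* is transcribed.
→ *quvW* is ON.
Zn²⁺ is present, so KosY is active.
Tagatose is present, so RudX is inactive.
With repressor KosY bound, *kosZ* is not transcribed.
→ *kosZ* is OFF.
Ornithine is absent, so YilT is inactive.
Required activator YilT is absent, so *fenD* is not transcribed.
So FenD is not produced.
With no repressor bound, *zorD* is transcribed.
→ *zorD* is ON.
3 of the 5 genes are transcribed.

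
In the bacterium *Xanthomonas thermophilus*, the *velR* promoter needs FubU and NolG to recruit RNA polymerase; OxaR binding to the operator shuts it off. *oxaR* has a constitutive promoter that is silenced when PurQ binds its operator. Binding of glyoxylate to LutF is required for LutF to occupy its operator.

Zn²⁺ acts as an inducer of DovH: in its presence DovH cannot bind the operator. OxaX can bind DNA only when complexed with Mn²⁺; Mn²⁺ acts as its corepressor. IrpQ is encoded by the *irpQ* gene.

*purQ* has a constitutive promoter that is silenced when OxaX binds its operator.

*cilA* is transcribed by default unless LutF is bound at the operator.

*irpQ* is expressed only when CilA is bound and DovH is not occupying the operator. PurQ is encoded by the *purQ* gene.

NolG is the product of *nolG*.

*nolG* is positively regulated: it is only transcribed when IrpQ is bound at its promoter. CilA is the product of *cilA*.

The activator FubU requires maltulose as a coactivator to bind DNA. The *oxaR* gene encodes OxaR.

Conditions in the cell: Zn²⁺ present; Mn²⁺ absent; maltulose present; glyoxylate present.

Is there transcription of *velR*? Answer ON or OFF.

Maltulose is present, so FubU is active.
Mn²⁺ is absent, so OxaX is inactive.
With no repressor bound, *purQ* is transcribed.
So PurQ is produced and active.
With repressor PurQ bound, *oxaR* is not transcribed.
So OxaR is not produced.
Glyoxylate is present, so LutF is active.
With repressor LutF bound, *cilA* is not transcribed.
So CilA is not produced.
Zn²⁺ is present, so DovH is inactive.
Required activator CilA is absent, so *irpQ* is not transcribed.
So IrpQ is not produced.
Required activator IrpQ is absent, so *nolG* is not transcribed.
So NolG is not produced.
Required activator NolG is absent, so *velR* is not transcribed.

OFF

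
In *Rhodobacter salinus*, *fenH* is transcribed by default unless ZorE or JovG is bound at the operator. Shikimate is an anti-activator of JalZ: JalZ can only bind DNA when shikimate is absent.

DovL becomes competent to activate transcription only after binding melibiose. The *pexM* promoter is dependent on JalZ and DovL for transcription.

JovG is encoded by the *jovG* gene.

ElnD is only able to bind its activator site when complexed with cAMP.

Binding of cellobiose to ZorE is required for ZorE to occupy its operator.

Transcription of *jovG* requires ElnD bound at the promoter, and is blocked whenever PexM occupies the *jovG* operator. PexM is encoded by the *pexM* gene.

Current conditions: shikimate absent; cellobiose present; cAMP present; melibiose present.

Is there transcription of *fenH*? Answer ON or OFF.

Cellobiose is present, so ZorE is active.
Shikimate is absent, so JalZ is active.
Melibiose is present, so DovL is active.
No repressor is bound and JalZ and DovL are active, so *pexM* is transcribed.
So PexM is produced and active.
cAMP is present, so ElnD is active.
With repressor PexM bound, *jovG* is not transcribed.
So JovG is not produced.
With repressor ZorE bound, *fenH* is not transcribed.

OFF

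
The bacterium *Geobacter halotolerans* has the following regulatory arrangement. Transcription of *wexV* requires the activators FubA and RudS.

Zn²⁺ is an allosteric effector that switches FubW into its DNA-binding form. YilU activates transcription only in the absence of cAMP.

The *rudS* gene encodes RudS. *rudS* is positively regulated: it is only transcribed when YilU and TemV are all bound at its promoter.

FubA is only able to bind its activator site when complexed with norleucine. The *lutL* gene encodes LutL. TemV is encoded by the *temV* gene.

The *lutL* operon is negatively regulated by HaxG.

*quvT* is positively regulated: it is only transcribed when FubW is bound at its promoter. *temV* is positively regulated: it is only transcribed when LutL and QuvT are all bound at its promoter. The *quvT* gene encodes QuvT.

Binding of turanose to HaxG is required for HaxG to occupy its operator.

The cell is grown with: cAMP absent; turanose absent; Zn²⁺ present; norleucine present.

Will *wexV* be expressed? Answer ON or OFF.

ON

Norleucine is present, so FubA is active.
cAMP is absent, so YilU is active.
Turanose is absent, so HaxG is inactive.
With no repressor bound, *lutL* is transcribed.
So LutL is produced and active.
Zn²⁺ is present, so FubW is active.
No repressor is bound and FubW is active, so *quvT* is transcribed.
So QuvT is produced and active.
No repressor is bound and LutL and QuvT are active, so *temV* is transcribed.
So TemV is produced and active.
No repressor is bound and YilU and TemV are active, so *rudS* is transcribed.
So RudS is produced and active.
No repressor is bound and FubA and RudS are active, so *wexV* is transcribed.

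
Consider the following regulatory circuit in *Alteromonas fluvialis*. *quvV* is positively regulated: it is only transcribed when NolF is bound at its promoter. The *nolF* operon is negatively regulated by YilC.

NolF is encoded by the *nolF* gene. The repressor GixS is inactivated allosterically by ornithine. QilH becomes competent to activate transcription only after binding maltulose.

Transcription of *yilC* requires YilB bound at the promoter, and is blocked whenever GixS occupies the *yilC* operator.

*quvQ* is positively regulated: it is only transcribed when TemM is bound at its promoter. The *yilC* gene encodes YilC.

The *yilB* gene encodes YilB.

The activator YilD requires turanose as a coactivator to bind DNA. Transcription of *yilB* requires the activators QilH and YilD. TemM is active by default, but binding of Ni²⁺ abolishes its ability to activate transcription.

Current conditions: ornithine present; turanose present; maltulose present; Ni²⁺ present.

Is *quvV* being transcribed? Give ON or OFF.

OFF

Maltulose is present, so QilH is active.
Turanose is present, so YilD is active.
No repressor is bound and QilH and YilD are active, so *yilB* is transcribed.
So YilB is produced and active.
Ornithine is present, so GixS is inactive.
No repressor is bound and YilB is active, so *yilC* is transcribed.
So YilC is produced and active.
With repressor YilC bound, *nolF* is not transcribed.
So NolF is not produced.
Required activator NolF is absent, so *quvV* is not transcribed.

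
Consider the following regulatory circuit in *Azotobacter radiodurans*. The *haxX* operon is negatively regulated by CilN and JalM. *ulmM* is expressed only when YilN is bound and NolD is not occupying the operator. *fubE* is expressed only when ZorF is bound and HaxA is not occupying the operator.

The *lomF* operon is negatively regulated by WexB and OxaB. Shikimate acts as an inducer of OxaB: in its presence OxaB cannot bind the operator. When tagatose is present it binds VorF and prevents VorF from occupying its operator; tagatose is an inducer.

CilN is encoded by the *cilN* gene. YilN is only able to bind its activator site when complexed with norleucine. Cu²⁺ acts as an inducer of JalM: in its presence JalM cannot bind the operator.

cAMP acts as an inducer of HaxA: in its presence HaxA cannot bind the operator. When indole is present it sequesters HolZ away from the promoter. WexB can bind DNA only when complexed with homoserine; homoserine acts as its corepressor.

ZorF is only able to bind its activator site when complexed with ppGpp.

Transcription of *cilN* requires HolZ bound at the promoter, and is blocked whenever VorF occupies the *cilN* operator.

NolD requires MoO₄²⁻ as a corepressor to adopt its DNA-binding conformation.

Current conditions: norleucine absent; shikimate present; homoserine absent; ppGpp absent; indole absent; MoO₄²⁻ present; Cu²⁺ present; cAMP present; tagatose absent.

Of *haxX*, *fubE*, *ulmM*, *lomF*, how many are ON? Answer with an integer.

Tagatose is absent, so VorF is active.
Indole is absent, so HolZ is active.
With repressor VorF bound, *cilN* is not transcribed.
So CilN is not produced.
Cu²⁺ is present, so JalM is inactive.
With no repressor bound, *haxX* is transcribed.
→ *haxX* is ON.
cAMP is present, so HaxA is inactive.
ppGpp is absent, so ZorF is inactive.
Required activator ZorF is absent, so *fubE* is not transcribed.
→ *fubE* is OFF.
Norleucine is absent, so YilN is inactive.
MoO₄²⁻ is present, so NolD is active.
With repressor NolD bound, *ulmM* is not transcribed.
→ *ulmM* is OFF.
Homoserine is absent, so WexB is inactive.
Shikimate is present, so OxaB is inactive.
With no repressor bound, *lomF* is transcribed.
→ *lomF* is ON.
2 of the 4 genes are transcribed.

2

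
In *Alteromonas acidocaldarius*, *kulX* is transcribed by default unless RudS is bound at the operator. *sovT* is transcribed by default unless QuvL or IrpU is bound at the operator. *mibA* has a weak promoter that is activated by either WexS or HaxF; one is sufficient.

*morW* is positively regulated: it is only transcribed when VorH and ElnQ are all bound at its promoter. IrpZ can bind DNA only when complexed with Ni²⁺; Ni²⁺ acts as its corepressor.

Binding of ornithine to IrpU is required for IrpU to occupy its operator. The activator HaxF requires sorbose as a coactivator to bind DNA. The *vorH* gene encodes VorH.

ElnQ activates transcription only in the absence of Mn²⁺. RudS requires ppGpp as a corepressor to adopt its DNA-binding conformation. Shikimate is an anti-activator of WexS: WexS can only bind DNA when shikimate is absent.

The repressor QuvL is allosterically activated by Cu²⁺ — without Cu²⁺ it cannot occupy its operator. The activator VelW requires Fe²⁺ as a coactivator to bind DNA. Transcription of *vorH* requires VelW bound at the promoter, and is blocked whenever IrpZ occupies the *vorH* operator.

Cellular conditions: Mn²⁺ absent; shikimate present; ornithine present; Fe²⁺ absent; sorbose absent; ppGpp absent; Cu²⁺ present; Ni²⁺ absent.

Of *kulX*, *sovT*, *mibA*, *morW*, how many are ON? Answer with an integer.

ppGpp is absent, so RudS is inactive.
With no repressor bound, *kulX* is transcribed.
→ *kulX* is ON.
Cu²⁺ is present, so QuvL is active.
Ornithine is present, so IrpU is active.
With repressor QuvL bound, *sovT* is not transcribed.
→ *sovT* is OFF.
Shikimate is present, so WexS is inactive.
Sorbose is absent, so HaxF is inactive.
No activator is available at the *mibA* promoter, so *mibA* is not transcribed.
→ *mibA* is OFF.
Ni²⁺ is absent, so IrpZ is inactive.
Fe²⁺ is absent, so VelW is inactive.
Required activator VelW is absent, so *vorH* is not transcribed.
So VorH is not produced.
Mn²⁺ is absent, so ElnQ is active.
Required activator VorH is absent, so *morW* is not transcribed.
→ *morW* is OFF.
1 of the 4 genes is transcribed.

1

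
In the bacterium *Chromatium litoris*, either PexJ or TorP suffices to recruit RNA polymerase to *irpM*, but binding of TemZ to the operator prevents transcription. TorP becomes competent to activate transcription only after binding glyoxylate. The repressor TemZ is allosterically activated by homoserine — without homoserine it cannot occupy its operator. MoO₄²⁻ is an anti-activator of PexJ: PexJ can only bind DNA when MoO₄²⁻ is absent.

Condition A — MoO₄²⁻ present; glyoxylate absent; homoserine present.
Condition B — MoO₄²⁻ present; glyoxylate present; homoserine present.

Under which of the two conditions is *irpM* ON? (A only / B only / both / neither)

neither

Condition A:
MoO₄²⁻ is present, so PexJ is inactive.
Glyoxylate is absent, so TorP is inactive.
Homoserine is present, so TemZ is active.
With repressor TemZ bound, *irpM* is not transcribed.
→ *irpM* is OFF in A.
Condition B:
MoO₄²⁻ is present, so PexJ is inactive.
Glyoxylate is present, so TorP is active.
Homoserine is present, so TemZ is active.
With repressor TemZ bound, *irpM* is not transcribed.
→ *irpM* is OFF in B.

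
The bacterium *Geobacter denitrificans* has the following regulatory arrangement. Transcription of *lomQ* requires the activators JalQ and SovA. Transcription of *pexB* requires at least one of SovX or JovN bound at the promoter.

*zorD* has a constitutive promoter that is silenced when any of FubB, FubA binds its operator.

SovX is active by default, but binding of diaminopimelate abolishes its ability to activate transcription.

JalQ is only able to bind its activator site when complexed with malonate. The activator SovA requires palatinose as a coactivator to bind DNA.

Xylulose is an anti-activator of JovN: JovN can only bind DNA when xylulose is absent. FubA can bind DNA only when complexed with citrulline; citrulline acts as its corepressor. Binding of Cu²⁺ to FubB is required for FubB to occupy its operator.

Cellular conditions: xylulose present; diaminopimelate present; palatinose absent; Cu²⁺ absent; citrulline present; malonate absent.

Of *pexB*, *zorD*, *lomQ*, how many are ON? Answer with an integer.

Diaminopimelate is present, so SovX is inactive.
Xylulose is present, so JovN is inactive.
No activator is available at the *pexB* promoter, so *pexB* is not transcribed.
→ *pexB* is OFF.
Cu²⁺ is absent, so FubB is inactive.
Citrulline is present, so FubA is active.
With repressor FubA bound, *zorD* is not transcribed.
→ *zorD* is OFF.
Malonate is absent, so JalQ is inactive.
Palatinose is absent, so SovA is inactive.
Required activator JalQ is absent, so *lomQ* is not transcribed.
→ *lomQ* is OFF.
0 of the 3 genes are transcribed.

0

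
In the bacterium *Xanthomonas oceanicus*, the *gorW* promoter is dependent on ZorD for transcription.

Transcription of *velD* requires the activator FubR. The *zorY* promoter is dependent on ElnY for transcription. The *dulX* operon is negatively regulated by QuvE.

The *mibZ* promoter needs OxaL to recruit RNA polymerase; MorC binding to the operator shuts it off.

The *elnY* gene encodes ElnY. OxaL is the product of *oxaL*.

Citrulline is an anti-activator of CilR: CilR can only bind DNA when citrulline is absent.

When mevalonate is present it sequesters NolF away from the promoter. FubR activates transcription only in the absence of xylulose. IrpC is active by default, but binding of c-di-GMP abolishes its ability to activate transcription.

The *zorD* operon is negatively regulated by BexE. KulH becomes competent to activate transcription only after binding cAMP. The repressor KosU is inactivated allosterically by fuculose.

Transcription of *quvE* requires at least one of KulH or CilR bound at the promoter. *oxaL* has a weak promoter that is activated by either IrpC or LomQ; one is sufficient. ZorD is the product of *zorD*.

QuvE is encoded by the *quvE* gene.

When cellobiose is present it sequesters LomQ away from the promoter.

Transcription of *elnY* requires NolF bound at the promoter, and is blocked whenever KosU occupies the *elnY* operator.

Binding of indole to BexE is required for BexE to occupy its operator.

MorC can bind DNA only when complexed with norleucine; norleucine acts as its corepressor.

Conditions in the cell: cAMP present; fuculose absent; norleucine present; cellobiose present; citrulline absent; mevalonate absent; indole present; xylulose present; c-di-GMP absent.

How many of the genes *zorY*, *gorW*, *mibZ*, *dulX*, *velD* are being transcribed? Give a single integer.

Mevalonate is absent, so NolF is active.
Fuculose is absent, so KosU is active.
With repressor KosU bound, *elnY* is not transcribed.
So ElnY is not produced.
Required activator ElnY is absent, so *zorY* is not transcribed.
→ *zorY* is OFF.
Indole is present, so BexE is active.
With repressor BexE bound, *zorD* is not transcribed.
So ZorD is not produced.
Required activator ZorD is absent, so *gorW* is not transcribed.
→ *gorW* is OFF.
Norleucine is present, so MorC is active.
c-di-GMP is absent, so IrpC is active.
Cellobiose is present, so LomQ is inactive.
Activator IrpC is present, so *oxaL* is transcribed.
So OxaL is produced and active.
With repressor MorC bound, *mibZ* is not transcribed.
→ *mibZ* is OFF.
cAMP is present, so KulH is active.
Citrulline is absent, so CilR is active.
Activator KulH is present, so *quvE* is transcribed.
So QuvE is produced and active.
With repressor QuvE bound, *dulX* is not transcribed.
→ *dulX* is OFF.
Xylulose is present, so FubR is inactive.
Required activator FubR is absent, so *velD* is not transcribed.
→ *velD* is OFF.
0 of the 5 genes are transcribed.

0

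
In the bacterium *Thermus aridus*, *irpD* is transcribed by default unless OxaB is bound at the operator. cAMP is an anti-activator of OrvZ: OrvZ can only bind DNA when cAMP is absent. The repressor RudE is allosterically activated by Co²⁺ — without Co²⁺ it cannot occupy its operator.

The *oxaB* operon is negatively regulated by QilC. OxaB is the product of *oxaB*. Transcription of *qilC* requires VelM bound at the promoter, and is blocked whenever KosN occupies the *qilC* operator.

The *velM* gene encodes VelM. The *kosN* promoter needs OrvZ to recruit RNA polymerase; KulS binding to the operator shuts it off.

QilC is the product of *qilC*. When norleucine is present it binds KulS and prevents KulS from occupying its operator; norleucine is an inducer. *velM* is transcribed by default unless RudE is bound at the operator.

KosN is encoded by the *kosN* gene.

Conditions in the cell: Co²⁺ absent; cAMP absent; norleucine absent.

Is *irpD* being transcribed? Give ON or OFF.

ON

cAMP is absent, so OrvZ is active.
Norleucine is absent, so KulS is active.
With repressor KulS bound, *kosN* is not transcribed.
So KosN is not produced.
Co²⁺ is absent, so RudE is inactive.
With no repressor bound, *velM* is transcribed.
So VelM is produced and active.
No repressor is bound and VelM is active, so *qilC* is transcribed.
So QilC is produced and active.
With repressor QilC bound, *oxaB* is not transcribed.
So OxaB is not produced.
With no repressor bound, *irpD* is transcribed.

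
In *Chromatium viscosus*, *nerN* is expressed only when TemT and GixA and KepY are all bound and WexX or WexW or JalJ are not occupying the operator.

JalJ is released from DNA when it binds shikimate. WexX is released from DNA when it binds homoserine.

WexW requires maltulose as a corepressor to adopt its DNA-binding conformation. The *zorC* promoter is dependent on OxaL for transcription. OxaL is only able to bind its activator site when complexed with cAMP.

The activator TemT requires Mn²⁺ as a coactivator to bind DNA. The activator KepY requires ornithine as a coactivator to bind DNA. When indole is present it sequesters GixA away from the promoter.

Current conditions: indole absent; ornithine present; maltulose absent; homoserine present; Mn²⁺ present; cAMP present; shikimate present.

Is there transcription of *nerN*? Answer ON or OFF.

ON

Mn²⁺ is present, so TemT is active.
Indole is absent, so GixA is active.
Ornithine is present, so KepY is active.
Homoserine is present, so WexX is inactive.
Maltulose is absent, so WexW is inactive.
Shikimate is present, so JalJ is inactive.
No repressor is bound and TemT and GixA and KepY are active, so *nerN* is transcribed.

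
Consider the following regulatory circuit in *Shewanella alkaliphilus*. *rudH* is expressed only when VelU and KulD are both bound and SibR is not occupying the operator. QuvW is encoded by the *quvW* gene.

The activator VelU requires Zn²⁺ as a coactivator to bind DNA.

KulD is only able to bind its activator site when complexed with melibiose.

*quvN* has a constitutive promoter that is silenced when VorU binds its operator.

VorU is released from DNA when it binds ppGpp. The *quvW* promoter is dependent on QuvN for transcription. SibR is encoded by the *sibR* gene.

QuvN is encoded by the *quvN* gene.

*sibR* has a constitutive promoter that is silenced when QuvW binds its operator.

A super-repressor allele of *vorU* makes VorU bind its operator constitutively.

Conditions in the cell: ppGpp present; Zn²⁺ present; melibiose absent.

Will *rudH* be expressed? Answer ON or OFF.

Zn²⁺ is present, so VelU is active.
VorU is constitutively active in this strain.
With repressor VorU bound, *quvN* is not transcribed.
So QuvN is not produced.
Required activator QuvN is absent, so *quvW* is not transcribed.
So QuvW is not produced.
With no repressor bound, *sibR* is transcribed.
So SibR is produced and active.
Melibiose is absent, so KulD is inactive.
With repressor SibR bound, *rudH* is not transcribed.

OFF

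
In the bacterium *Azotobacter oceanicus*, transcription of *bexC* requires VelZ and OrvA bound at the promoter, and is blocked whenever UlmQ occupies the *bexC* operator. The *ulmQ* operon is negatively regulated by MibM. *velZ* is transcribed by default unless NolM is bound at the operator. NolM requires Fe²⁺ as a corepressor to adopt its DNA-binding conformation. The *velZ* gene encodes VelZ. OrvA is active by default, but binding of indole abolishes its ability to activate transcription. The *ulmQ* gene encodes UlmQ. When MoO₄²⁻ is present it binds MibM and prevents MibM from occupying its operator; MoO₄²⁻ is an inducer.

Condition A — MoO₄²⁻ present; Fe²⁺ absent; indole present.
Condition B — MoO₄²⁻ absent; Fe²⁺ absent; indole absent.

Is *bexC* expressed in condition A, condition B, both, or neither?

B only

Condition A:
MoO₄²⁻ is present, so MibM is inactive.
With no repressor bound, *ulmQ* is transcribed.
So UlmQ is produced and active.
Fe²⁺ is absent, so NolM is inactive.
With no repressor bound, *velZ* is transcribed.
So VelZ is produced and active.
Indole is present, so OrvA is inactive.
With repressor UlmQ bound, *bexC* is not transcribed.
→ *bexC* is OFF in A.
Condition B:
MoO₄²⁻ is absent, so MibM is active.
With repressor MibM bound, *ulmQ* is not transcribed.
So UlmQ is not produced.
Fe²⁺ is absent, so NolM is inactive.
With no repressor bound, *velZ* is transcribed.
So VelZ is produced and active.
Indole is absent, so OrvA is active.
No repressor is bound and VelZ and OrvA are active, so *bexC* is transcribed.
→ *bexC* is ON in B.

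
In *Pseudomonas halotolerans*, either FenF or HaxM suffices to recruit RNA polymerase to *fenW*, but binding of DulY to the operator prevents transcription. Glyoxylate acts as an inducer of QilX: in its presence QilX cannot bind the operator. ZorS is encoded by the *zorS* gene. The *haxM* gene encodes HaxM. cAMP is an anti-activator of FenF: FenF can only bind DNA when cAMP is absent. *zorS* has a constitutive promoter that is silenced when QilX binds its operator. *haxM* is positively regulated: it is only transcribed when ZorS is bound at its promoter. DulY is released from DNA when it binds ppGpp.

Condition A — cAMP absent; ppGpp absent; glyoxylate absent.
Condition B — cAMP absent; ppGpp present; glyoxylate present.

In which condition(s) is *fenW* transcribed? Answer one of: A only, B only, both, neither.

B only

Condition A:
cAMP is absent, so FenF is active.
ppGpp is absent, so DulY is active.
Glyoxylate is absent, so QilX is active.
With repressor QilX bound, *zorS* is not transcribed.
So ZorS is not produced.
Required activator ZorS is absent, so *haxM* is not transcribed.
So HaxM is not produced.
With repressor DulY bound, *fenW* is not transcribed.
→ *fenW* is OFF in A.
Condition B:
cAMP is absent, so FenF is active.
ppGpp is present, so DulY is inactive.
Glyoxylate is present, so QilX is inactive.
With no repressor bound, *zorS* is transcribed.
So ZorS is produced and active.
No repressor is bound and ZorS is active, so *haxM* is transcribed.
So HaxM is produced and active.
Activator FenF is present, so *fenW* is transcribed.
→ *fenW* is ON in B.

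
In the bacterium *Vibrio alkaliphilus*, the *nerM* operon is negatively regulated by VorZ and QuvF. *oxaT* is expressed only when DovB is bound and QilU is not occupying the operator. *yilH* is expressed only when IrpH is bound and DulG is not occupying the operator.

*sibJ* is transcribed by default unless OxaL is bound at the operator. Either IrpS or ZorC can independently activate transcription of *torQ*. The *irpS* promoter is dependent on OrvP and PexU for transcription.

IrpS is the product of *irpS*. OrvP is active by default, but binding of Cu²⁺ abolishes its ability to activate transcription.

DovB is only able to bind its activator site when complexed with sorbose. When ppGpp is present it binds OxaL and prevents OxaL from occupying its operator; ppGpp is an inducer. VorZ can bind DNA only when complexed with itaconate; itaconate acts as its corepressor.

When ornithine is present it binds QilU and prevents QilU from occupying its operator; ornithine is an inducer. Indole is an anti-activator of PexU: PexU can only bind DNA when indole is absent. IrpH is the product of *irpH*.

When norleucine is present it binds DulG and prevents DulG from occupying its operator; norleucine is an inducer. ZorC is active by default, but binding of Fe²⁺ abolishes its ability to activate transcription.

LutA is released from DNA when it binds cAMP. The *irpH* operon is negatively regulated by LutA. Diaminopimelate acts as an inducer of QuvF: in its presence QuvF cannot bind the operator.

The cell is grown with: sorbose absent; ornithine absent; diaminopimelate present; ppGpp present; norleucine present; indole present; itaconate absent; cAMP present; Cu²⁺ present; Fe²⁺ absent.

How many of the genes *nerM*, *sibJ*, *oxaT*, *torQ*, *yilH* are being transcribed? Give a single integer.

4

Itaconate is absent, so VorZ is inactive.
Diaminopimelate is present, so QuvF is inactive.
With no repressor bound, *nerM* is transcribed.
→ *nerM* is ON.
ppGpp is present, so OxaL is inactive.
With no repressor bound, *sibJ* is transcribed.
→ *sibJ* is ON.
Ornithine is absent, so QilU is active.
Sorbose is absent, so DovB is inactive.
With repressor QilU bound, *oxaT* is not transcribed.
→ *oxaT* is OFF.
Cu²⁺ is present, so OrvP is inactive.
Indole is present, so PexU is inactive.
Required activator OrvP is absent, so *irpS* is not transcribed.
So IrpS is not produced.
Fe²⁺ is absent, so ZorC is active.
Activator ZorC is present, so *torQ* is transcribed.
→ *torQ* is ON.
cAMP is present, so LutA is inactive.
With no repressor bound, *irpH* is transcribed.
So IrpH is produced and active.
Norleucine is present, so DulG is inactive.
No repressor is bound and IrpH is active, so *yilH* is transcribed.
→ *yilH* is ON.
4 of the 5 genes are transcribed.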